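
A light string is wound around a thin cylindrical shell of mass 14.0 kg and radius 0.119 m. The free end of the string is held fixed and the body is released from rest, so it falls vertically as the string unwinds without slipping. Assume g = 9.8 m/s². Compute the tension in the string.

Translation: Mg − T = Ma. Rotation about the center: TR = Iα with I = MR².
With a = αR: T = (I/R²)a = M a, so Mg = (1 + 1.000)Ma.
a = g/(1 + 1.000) = 9.8/2.000 = 4.900 m/s².
T = 1.000·M·a = (1.000)(14.0)(4.900) = 68.60 N.

T ≈ 68.6 N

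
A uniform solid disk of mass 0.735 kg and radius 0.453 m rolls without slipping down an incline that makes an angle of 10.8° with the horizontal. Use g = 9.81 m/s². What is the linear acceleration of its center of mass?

Translation along the incline: Mg sinθ − f = Ma.
Rotation about the center: fR = Iα with I = ½MR². No-slip gives a = αR, so f = (I/R²)a = (1/2)M a.
Substituting: Mg sinθ = (1 + 0.5000)Ma, so a = g sinθ/(1 + 0.5000) = (9.81) sin 10.8° / 1.500 = 1.225 m/s².

a ≈ 1.23 m/s²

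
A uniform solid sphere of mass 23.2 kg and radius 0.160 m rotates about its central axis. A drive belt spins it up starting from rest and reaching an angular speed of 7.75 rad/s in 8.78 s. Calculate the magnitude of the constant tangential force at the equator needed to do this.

I = (2/5)MR² = (2/5)(23.2)(0.160)² = 0.2376 kg·m².
α = Δω/Δt = (7.75 − 0)/8.78 = 0.8827 rad/s².
The required torque is τ = Iα = (0.2376)(0.8827) = 0.2097 N·m.
A tangential force at the equator gives τ = FR, so F = τ/R = 0.2097/0.160 = 1.311 N.

F ≈ 1.31 N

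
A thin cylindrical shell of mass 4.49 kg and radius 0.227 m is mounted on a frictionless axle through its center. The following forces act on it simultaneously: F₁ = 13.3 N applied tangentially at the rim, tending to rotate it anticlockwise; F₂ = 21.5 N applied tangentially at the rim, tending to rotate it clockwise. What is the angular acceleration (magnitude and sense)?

I = MR² = (4.49)(0.227)² = 0.2314 kg·m².
Taking anticlockwise as positive: τ₁ = +(13.3)(0.227) = +3.019 N·m; τ₂ = −(21.5)(0.227) = −4.881 N·m.
Net torque τ = -1.861 N·m.
α = τ/I = -1.861/0.2314 = -8.045 rad/s².

α ≈ 8.05 rad/s², clockwise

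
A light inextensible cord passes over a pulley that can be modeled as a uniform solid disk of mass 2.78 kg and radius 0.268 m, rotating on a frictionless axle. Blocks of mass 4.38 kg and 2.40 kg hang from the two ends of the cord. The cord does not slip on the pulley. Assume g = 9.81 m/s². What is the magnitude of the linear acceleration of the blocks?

a ≈ 2.38 m/s²

I = ½MR² = (1/2)(2.78)(0.268)² = 0.09984 kg·m².
Heavier block: m₁g − T₁ = m₁a. Lighter block: T₂ − m₂g = m₂a.
Pulley: (T₁ − T₂)R = Iα = I(a/R), so T₁ − T₂ = (I/R²)a = (1/2)M_p a = 1.390·a.
Adding the three: (m₁ − m₂)g = (m₁ + m₂ + 1.390)a, so a = (4.38 − 2.40)(9.81)/(4.38 + 2.40 + 1.390) = 2.377 m/s².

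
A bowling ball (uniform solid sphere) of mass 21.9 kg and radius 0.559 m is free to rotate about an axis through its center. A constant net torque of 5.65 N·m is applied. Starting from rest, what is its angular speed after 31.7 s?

ω ≈ 65.4 rad/s

I = (2/5)MR² = (2/5)(21.9)(0.559)² = 2.737 kg·m².
α = τ/I = 5.65/2.737 = 2.064 rad/s².
ω = ω₀ + αt = 0 + (2.064)(31.7) = 65.43 rad/s.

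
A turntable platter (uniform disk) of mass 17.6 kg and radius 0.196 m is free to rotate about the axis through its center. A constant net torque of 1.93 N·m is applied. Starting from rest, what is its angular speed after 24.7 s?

ω ≈ 141 rad/s

I = ½MR² = (1/2)(17.6)(0.196)² = 0.3381 kg·m².
α = τ/I = 1.93/0.3381 = 5.709 rad/s².
ω = ω₀ + αt = 0 + (5.709)(24.7) = 141.0 rad/s.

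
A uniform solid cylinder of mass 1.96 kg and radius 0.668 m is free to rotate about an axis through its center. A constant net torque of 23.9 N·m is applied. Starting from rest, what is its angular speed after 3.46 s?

ω ≈ 189 rad/s

I = ½MR² = (1/2)(1.96)(0.668)² = 0.4373 kg·m².
α = τ/I = 23.9/0.4373 = 54.65 rad/s².
ω = ω₀ + αt = 0 + (54.65)(3.46) = 189.1 rad/s.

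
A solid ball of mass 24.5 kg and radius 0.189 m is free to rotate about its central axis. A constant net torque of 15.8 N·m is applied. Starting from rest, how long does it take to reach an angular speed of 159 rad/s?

I = (2/5)MR² = (2/5)(24.5)(0.189)² = 0.3501 kg·m².
α = τ/I = 15.8/0.3501 = 45.13 rad/s².
ω = αt ⇒ t = ω/α = 159/45.13 = 3.523 s.

t ≈ 3.52 s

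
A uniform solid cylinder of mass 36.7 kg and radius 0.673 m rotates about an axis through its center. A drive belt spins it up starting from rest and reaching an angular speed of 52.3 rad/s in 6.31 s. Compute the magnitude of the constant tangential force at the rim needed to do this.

I = ½MR² = (1/2)(36.7)(0.673)² = 8.311 kg·m².
α = Δω/Δt = (52.3 − 0)/6.31 = 8.288 rad/s².
The required torque is τ = Iα = (8.311)(8.288) = 68.89 N·m.
A tangential force at the rim gives τ = FR, so F = τ/R = 68.89/0.673 = 102.4 N.

F ≈ 102 N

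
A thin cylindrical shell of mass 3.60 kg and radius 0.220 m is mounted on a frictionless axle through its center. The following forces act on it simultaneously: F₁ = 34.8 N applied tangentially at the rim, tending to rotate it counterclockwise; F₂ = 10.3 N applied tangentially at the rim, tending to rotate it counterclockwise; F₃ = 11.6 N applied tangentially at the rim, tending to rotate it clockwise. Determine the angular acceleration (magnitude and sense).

α ≈ 42.3 rad/s², counterclockwise

I = MR² = (3.60)(0.220)² = 0.1742 kg·m².
Taking counterclockwise as positive: τ₁ = +(34.8)(0.220) = +7.656 N·m; τ₂ = +(10.3)(0.220) = +2.266 N·m; τ₃ = −(11.6)(0.220) = −2.552 N·m.
Net torque τ = 7.370 N·m.
α = τ/I = 7.370/0.1742 = 42.30 rad/s².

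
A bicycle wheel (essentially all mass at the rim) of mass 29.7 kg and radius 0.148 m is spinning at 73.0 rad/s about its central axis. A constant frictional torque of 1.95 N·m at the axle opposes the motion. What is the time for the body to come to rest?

t ≈ 24.4 s

I = MR² = (29.7)(0.148)² = 0.6505 kg·m².
The net torque has magnitude 1.95 N·m, opposing ω.
|α| = τ/I = 1.950/0.6505 = 2.997 rad/s² (deceleration).
0 = ω₀ − |α|t ⇒ t = ω₀/|α| = 73.0/2.997 = 24.35 s.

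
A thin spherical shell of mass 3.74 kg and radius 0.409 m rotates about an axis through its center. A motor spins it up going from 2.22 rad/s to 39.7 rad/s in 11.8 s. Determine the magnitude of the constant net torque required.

τ ≈ 1.32 N·m

I = (2/3)MR² = (2/3)(3.74)(0.409)² = 0.4171 kg·m².
α = Δω/Δt = (39.7 − 2.22)/11.8 = 3.176 rad/s².
τ = Iα = (0.4171)(3.176) = 1.325 N·m.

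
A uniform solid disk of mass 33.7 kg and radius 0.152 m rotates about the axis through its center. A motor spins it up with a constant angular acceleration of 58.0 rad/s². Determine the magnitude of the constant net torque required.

τ ≈ 22.6 N·m

I = ½MR² = (1/2)(33.7)(0.152)² = 0.3893 kg·m².
τ = Iα = (0.3893)(58.00) = 22.58 N·m.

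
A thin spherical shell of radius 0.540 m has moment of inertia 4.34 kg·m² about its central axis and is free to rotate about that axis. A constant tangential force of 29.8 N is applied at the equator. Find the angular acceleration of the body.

α ≈ 3.71 rad/s²

τ = F R = (29.8)(0.540) = 16.09 N·m.
Newton's second law for rotation, τ = Iα, gives α = τ/I = 16.09/4.340 = 3.708 rad/s².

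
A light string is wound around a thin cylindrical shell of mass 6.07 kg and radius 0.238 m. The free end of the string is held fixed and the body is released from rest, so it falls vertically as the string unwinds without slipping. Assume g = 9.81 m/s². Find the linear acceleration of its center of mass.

a ≈ 4.91 m/s²

Translation: Mg − T = Ma. Rotation about the center: TR = Iα with I = MR².
With a = αR: T = (I/R²)a = M a, so Mg = (1 + 1.000)Ma.
a = g/(1 + 1.000) = 9.81/2.000 = 4.905 m/s².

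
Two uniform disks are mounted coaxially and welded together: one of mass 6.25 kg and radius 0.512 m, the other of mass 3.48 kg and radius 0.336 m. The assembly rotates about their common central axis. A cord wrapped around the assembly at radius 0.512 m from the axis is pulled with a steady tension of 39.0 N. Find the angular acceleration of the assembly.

α ≈ 19.7 rad/s²

I = ½M₁R₁² + ½M₂R₂² = ½(6.25)(0.512)² + ½(3.48)(0.336)² = 1.016 kg·m².
τ = F r = (39.0)(0.512) = 19.97 N·m.
α = τ/I = 19.97/1.016 = 19.66 rad/s².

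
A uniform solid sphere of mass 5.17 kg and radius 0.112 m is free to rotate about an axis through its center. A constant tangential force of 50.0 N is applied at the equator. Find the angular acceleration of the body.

α ≈ 216 rad/s²

I = (2/5)MR² = (2/5)(5.17)(0.112)² = 0.02594 kg·m².
τ = F R = (50.0)(0.112) = 5.600 N·m.
Newton's second law for rotation, τ = Iα, gives α = τ/I = 5.600/0.02594 = 215.9 rad/s².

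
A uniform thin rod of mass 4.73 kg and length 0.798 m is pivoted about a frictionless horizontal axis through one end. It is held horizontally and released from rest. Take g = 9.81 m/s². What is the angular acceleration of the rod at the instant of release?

About the pivot, I = (1/3)ML² = (1/3)(4.73)(0.798)² = 1.004 kg·m².
The weight acts at the center, a distance L/2 = 0.3990 m from the pivot; τ = Mg(L/2) = 18.51 N·m.
α = τ/I = 18.51/1.004 = 18.44 rad/s².

α ≈ 18.4 rad/s²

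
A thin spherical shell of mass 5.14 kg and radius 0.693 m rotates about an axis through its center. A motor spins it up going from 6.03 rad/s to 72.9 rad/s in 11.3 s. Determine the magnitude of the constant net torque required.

I = (2/3)MR² = (2/3)(5.14)(0.693)² = 1.646 kg·m².
α = Δω/Δt = (72.9 − 6.03)/11.3 = 5.918 rad/s².
τ = Iα = (1.646)(5.918) = 9.738 N·m.

τ ≈ 9.74 N·m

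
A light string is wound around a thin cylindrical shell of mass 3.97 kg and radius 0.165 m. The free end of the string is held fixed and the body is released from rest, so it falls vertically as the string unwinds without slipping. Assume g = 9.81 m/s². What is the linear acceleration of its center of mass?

Translation: Mg − T = Ma. Rotation about the center: TR = Iα with I = MR².
With a = αR: T = (I/R²)a = M a, so Mg = (1 + 1.000)Ma.
a = g/(1 + 1.000) = 9.81/2.000 = 4.905 m/s².

a ≈ 4.91 m/s²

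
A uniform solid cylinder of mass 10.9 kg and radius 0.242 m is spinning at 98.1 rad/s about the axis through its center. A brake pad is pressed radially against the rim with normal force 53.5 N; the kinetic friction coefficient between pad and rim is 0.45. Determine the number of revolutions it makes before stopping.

≈ 42.0 revolutions

I = ½MR² = (1/2)(10.9)(0.242)² = 0.3192 kg·m².
Friction force f = μN = (0.45)(53.5) = 24.07 N at the rim; torque magnitude τ = fR = 5.826 N·m, opposing ω.
|α| = τ/I = 5.826/0.3192 = 18.25 rad/s² (deceleration).
ω² = ω₀² − 2|α|θ with ω = 0 ⇒ θ = ω₀²/(2|α|) = 263.6 rad = 41.95 rev.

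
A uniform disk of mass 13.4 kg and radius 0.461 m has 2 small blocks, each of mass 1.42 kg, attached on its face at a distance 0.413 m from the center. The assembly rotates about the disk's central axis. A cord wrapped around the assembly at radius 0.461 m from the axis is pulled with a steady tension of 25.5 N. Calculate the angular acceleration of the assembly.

I_disk = ½MR² = ½(13.4)(0.461)² = 1.424 kg·m².
I_blocks = 2·m·r² = 2(1.42)(0.413)² = 0.4844 kg·m².
Total I = 1.908 kg·m².
τ = F r = (25.5)(0.461) = 11.76 N·m.
α = τ/I = 11.76/1.908 = 6.160 rad/s².

α ≈ 6.16 rad/s²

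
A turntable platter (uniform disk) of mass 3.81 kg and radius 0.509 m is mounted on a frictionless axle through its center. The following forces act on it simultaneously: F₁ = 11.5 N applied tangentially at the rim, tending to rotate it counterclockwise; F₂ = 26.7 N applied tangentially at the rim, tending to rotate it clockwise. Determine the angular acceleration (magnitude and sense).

I = ½MR² = (1/2)(3.81)(0.509)² = 0.4935 kg·m².
Taking counterclockwise as positive: τ₁ = +(11.5)(0.509) = +5.854 N·m; τ₂ = −(26.7)(0.509) = −13.59 N·m.
Net torque τ = -7.737 N·m.
α = τ/I = -7.737/0.4935 = -15.68 rad/s².

α ≈ 15.7 rad/s², clockwise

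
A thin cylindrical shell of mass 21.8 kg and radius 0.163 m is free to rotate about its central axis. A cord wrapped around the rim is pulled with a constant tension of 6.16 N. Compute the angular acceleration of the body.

I = MR² = (21.8)(0.163)² = 0.5792 kg·m².
τ = F R = (6.16)(0.163) = 1.004 N·m.
From τ = Iα: α = 1.004/0.5792 = 1.734 rad/s².

α ≈ 1.73 rad/s²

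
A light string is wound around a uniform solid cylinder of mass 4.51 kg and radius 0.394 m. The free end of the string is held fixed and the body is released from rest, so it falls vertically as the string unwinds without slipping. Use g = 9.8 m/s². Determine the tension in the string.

T ≈ 14.7 N

Translation: Mg − T = Ma. Rotation about the center: TR = Iα with I = ½MR².
With a = αR: T = (I/R²)a = (1/2)M a, so Mg = (1 + 0.5000)Ma.
a = g/(1 + 0.5000) = 9.8/1.500 = 6.533 m/s².
T = 0.5000·M·a = (0.5000)(4.51)(6.533) = 14.73 N.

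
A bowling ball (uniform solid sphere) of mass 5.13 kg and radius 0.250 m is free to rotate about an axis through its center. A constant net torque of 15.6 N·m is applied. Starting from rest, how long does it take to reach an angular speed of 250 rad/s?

t ≈ 2.06 s

I = (2/5)MR² = (2/5)(5.13)(0.250)² = 0.1283 kg·m².
α = τ/I = 15.6/0.1283 = 121.6 rad/s².
ω = αt ⇒ t = ω/α = 250/121.6 = 2.055 s.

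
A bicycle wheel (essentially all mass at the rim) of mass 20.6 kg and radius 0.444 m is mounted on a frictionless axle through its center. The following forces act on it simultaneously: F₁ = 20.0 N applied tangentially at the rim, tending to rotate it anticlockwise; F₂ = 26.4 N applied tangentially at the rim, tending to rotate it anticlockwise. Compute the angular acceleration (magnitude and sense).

I = MR² = (20.6)(0.444)² = 4.061 kg·m².
Taking anticlockwise as positive: τ₁ = +(20.0)(0.444) = +8.880 N·m; τ₂ = +(26.4)(0.444) = +11.72 N·m.
Net torque τ = 20.60 N·m.
α = τ/I = 20.60/4.061 = 5.073 rad/s².

α ≈ 5.07 rad/s², anticlockwise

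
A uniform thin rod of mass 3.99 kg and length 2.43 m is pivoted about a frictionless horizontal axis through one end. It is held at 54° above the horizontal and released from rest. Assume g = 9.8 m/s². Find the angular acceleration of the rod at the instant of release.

About the pivot, I = (1/3)ML² = (1/3)(3.99)(2.43)² = 7.854 kg·m².
The weight acts at the center, a distance L/2 = 1.215 m from the pivot; τ = Mg(L/2) cos 54° = 27.93 N·m.
α = τ/I = 27.93/7.854 = 3.556 rad/s².
(Equivalently α = (3g/(2L)) cos 54° = 3.556 rad/s².)

α ≈ 3.56 rad/s²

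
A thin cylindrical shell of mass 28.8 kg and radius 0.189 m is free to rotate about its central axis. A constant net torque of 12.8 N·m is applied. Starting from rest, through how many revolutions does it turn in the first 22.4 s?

≈ 497 revolutions

I = MR² = (28.8)(0.189)² = 1.029 kg·m².
α = τ/I = 12.8/1.029 = 12.44 rad/s².
θ = ½αt² = ½(12.44)(22.4)² = 3121 rad.
Revolutions = θ/(2π) = 496.8.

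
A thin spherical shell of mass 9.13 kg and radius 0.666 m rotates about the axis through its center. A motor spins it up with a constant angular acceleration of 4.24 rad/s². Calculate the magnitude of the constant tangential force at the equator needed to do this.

I = (2/3)MR² = (2/3)(9.13)(0.666)² = 2.700 kg·m².
The required torque is τ = Iα = (2.700)(4.240) = 11.45 N·m.
A tangential force at the equator gives τ = FR, so F = τ/R = 11.45/0.666 = 17.19 N.

F ≈ 17.2 N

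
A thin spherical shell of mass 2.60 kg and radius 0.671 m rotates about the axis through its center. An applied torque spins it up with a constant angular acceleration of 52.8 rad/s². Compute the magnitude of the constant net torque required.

I = (2/3)MR² = (2/3)(2.60)(0.671)² = 0.7804 kg·m².
τ = Iα = (0.7804)(52.80) = 41.21 N·m.

τ ≈ 41.2 N·m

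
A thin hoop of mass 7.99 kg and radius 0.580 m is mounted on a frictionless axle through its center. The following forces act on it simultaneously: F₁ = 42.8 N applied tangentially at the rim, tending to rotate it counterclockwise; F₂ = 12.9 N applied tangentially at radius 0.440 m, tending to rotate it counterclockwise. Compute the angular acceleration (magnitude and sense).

α ≈ 11.3 rad/s², counterclockwise

I = MR² = (7.99)(0.580)² = 2.688 kg·m².
Taking counterclockwise as positive: τ₁ = +(42.8)(0.580) = +24.82 N·m; τ₂ = +(12.9)(0.440) = +5.676 N·m.
Net torque τ = 30.50 N·m.
α = τ/I = 30.50/2.688 = 11.35 rad/s².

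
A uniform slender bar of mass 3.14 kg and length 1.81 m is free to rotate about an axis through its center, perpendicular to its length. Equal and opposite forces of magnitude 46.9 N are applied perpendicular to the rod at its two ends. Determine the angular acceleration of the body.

α ≈ 99.0 rad/s²

I = (1/12)ML² = (1/12)(3.14)(1.81)² = 0.8572 kg·m².
The couple gives τ = F·(L/2) + F·(L/2) = F L = (46.9)(1.81) = 84.89 N·m.
From τ = Iα: α = 84.89/0.8572 = 99.03 rad/s².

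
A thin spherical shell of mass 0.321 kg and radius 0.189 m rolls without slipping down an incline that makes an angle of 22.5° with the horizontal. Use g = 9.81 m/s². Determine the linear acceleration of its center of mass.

Translation along the incline: Mg sinθ − f = Ma.
Rotation about the center: fR = Iα with I = (2/3)MR². No-slip gives a = αR, so f = (I/R²)a = (2/3)M a.
Substituting: Mg sinθ = (1 + 0.6667)Ma, so a = g sinθ/(1 + 0.6667) = (9.81) sin 22.5° / 1.667 = 2.252 m/s².

a ≈ 2.25 m/s²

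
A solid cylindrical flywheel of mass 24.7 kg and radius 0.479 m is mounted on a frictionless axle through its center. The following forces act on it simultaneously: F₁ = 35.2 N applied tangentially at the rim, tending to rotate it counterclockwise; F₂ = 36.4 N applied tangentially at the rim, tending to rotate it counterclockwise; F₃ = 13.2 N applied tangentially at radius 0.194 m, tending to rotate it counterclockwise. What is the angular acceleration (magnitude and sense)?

α ≈ 13.0 rad/s², counterclockwise

I = ½MR² = (1/2)(24.7)(0.479)² = 2.834 kg·m².
Taking counterclockwise as positive: τ₁ = +(35.2)(0.479) = +16.86 N·m; τ₂ = +(36.4)(0.479) = +17.44 N·m; τ₃ = +(13.2)(0.194) = +2.561 N·m.
Net torque τ = 36.86 N·m.
α = τ/I = 36.86/2.834 = 13.01 rad/s².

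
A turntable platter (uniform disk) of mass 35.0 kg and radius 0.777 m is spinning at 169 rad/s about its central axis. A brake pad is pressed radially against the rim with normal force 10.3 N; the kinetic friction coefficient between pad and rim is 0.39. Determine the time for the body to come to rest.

I = ½MR² = (1/2)(35.0)(0.777)² = 10.57 kg·m².
Friction force f = μN = (0.39)(10.3) = 4.017 N at the rim; torque magnitude τ = fR = 3.121 N·m, opposing ω.
|α| = τ/I = 3.121/10.57 = 0.2954 rad/s² (deceleration).
0 = ω₀ − |α|t ⇒ t = ω₀/|α| = 169/0.2954 = 572.1 s.

t ≈ 572 s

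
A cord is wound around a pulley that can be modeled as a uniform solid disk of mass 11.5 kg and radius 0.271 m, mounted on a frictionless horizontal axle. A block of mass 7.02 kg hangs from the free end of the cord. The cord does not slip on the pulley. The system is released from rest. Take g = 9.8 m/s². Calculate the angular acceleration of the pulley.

α ≈ 19.9 rad/s²

I = ½MR² = (1/2)(11.5)(0.271)² = 0.4223 kg·m².
Block: mg − T = ma. Pulley: TR = Iα. No-slip: a = αR, so T = (I/R²)a = 5.750·a.
Then mg = (m + 5.750)a, so a = (7.02)(9.8)/(7.02 + 5.750) = 5.387 m/s².
α = a/R = 5.387/0.271 = 19.88 rad/s².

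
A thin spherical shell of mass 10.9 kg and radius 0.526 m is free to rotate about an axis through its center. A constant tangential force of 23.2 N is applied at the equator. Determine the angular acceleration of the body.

α ≈ 6.07 rad/s²

I = (2/3)MR² = (2/3)(10.9)(0.526)² = 2.011 kg·m².
τ = F R = (23.2)(0.526) = 12.20 N·m.
From τ = Iα: α = 12.20/2.011 = 6.070 rad/s².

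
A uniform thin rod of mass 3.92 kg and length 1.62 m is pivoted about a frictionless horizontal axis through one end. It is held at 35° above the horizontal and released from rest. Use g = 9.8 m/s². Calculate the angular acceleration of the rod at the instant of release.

About the pivot, I = (1/3)ML² = (1/3)(3.92)(1.62)² = 3.429 kg·m².
The weight acts at the center, a distance L/2 = 0.8100 m from the pivot; τ = Mg(L/2) cos 35° = 25.49 N·m.
α = τ/I = 25.49/3.429 = 7.433 rad/s².
(Equivalently α = (3g/(2L)) cos 35° = 7.433 rad/s².)

α ≈ 7.43 rad/s²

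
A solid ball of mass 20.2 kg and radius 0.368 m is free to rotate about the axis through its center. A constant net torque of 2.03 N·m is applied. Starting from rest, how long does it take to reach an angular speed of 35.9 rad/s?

t ≈ 19.4 s

I = (2/5)MR² = (2/5)(20.2)(0.368)² = 1.094 kg·m².
α = τ/I = 2.03/1.094 = 1.855 rad/s².
ω = αt ⇒ t = ω/α = 35.9/1.855 = 19.35 s.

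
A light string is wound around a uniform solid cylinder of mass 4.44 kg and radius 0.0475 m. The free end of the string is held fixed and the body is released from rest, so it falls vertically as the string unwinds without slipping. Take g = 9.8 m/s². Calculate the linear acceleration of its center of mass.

a ≈ 6.53 m/s²

Translation: Mg − T = Ma. Rotation about the center: TR = Iα with I = ½MR².
With a = αR: T = (I/R²)a = (1/2)M a, so Mg = (1 + 0.5000)Ma.
a = g/(1 + 0.5000) = 9.8/1.500 = 6.533 m/s².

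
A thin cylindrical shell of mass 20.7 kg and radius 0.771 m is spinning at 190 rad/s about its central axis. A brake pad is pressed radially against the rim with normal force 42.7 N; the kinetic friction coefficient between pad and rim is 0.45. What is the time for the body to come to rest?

I = MR² = (20.7)(0.771)² = 12.30 kg·m².
Friction force f = μN = (0.45)(42.7) = 19.22 N at the rim; torque magnitude τ = fR = 14.81 N·m, opposing ω.
|α| = τ/I = 14.81/12.30 = 1.204 rad/s² (deceleration).
0 = ω₀ − |α|t ⇒ t = ω₀/|α| = 190/1.204 = 157.8 s.

t ≈ 158 s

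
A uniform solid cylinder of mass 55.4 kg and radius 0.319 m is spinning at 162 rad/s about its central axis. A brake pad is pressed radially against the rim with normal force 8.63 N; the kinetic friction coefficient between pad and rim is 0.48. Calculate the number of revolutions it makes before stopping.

I = ½MR² = (1/2)(55.4)(0.319)² = 2.819 kg·m².
Friction force f = μN = (0.48)(8.63) = 4.142 N at the rim; torque magnitude τ = fR = 1.321 N·m, opposing ω.
|α| = τ/I = 1.321/2.819 = 0.4688 rad/s² (deceleration).
ω² = ω₀² − 2|α|θ with ω = 0 ⇒ θ = ω₀²/(2|α|) = 27990 rad = 4455 rev.

≈ 4450 revolutions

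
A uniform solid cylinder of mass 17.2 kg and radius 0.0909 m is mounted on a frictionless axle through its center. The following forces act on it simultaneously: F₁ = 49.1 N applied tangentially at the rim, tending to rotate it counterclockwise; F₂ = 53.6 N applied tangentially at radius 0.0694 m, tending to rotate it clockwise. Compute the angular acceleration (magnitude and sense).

I = ½MR² = (1/2)(17.2)(0.0909)² = 0.07106 kg·m².
Taking counterclockwise as positive: τ₁ = +(49.1)(0.0909) = +4.463 N·m; τ₂ = −(53.6)(0.0694) = −3.720 N·m.
Net torque τ = 0.7433 N·m.
α = τ/I = 0.7433/0.07106 = 10.46 rad/s².

α ≈ 10.5 rad/s², counterclockwise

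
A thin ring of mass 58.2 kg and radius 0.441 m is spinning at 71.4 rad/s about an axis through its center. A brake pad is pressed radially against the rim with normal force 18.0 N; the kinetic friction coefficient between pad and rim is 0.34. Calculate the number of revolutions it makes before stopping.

≈ 1700 revolutions

I = MR² = (58.2)(0.441)² = 11.32 kg·m².
Friction force f = μN = (0.34)(18.0) = 6.120 N at the rim; torque magnitude τ = fR = 2.699 N·m, opposing ω.
|α| = τ/I = 2.699/11.32 = 0.2384 rad/s² (deceleration).
ω² = ω₀² − 2|α|θ with ω = 0 ⇒ θ = ω₀²/(2|α|) = 10690 rad = 1701 rev.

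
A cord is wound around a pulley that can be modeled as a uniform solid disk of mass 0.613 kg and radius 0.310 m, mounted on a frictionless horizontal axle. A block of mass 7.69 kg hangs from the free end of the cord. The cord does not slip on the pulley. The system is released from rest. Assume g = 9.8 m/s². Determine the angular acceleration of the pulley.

I = ½MR² = (1/2)(0.613)(0.310)² = 0.02945 kg·m².
Block: mg − T = ma. Pulley: TR = Iα. No-slip: a = αR, so T = (I/R²)a = 0.3065·a.
Then mg = (m + 0.3065)a, so a = (7.69)(9.8)/(7.69 + 0.3065) = 9.424 m/s².
α = a/R = 9.424/0.310 = 30.40 rad/s².

α ≈ 30.4 rad/s²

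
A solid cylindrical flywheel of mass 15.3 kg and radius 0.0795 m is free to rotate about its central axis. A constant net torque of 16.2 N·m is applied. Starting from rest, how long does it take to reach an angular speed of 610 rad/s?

I = ½MR² = (1/2)(15.3)(0.0795)² = 0.04835 kg·m².
α = τ/I = 16.2/0.04835 = 335.1 rad/s².
ω = αt ⇒ t = ω/α = 610/335.1 = 1.821 s.

t ≈ 1.82 s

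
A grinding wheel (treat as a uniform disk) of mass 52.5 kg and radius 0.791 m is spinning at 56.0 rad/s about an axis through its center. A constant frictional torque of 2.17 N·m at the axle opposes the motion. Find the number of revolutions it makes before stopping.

I = ½MR² = (1/2)(52.5)(0.791)² = 16.42 kg·m².
The net torque has magnitude 2.17 N·m, opposing ω.
|α| = τ/I = 2.170/16.42 = 0.1321 rad/s² (deceleration).
ω² = ω₀² − 2|α|θ with ω = 0 ⇒ θ = ω₀²/(2|α|) = 11870 rad = 1889 rev.

≈ 1890 revolutions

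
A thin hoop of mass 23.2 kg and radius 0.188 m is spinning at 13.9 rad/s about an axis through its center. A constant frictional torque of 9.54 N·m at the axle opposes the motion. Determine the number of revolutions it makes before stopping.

I = MR² = (23.2)(0.188)² = 0.8200 kg·m².
The net torque has magnitude 9.54 N·m, opposing ω.
|α| = τ/I = 9.540/0.8200 = 11.63 rad/s² (deceleration).
ω² = ω₀² − 2|α|θ with ω = 0 ⇒ θ = ω₀²/(2|α|) = 8.303 rad = 1.322 rev.

≈ 1.32 revolutions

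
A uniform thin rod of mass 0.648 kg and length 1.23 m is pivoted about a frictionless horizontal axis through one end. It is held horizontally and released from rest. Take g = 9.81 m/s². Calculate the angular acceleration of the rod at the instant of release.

About the pivot, I = (1/3)ML² = (1/3)(0.648)(1.23)² = 0.3268 kg·m².
The weight acts at the center, a distance L/2 = 0.6150 m from the pivot; τ = Mg(L/2) = 3.909 N·m.
α = τ/I = 3.909/0.3268 = 11.96 rad/s².

α ≈ 12.0 rad/s²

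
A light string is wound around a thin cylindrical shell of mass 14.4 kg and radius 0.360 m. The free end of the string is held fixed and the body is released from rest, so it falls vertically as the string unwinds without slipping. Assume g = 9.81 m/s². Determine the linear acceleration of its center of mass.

Translation: Mg − T = Ma. Rotation about the center: TR = Iα with I = MR².
With a = αR: T = (I/R²)a = M a, so Mg = (1 + 1.000)Ma.
a = g/(1 + 1.000) = 9.81/2.000 = 4.905 m/s².

a ≈ 4.91 m/s²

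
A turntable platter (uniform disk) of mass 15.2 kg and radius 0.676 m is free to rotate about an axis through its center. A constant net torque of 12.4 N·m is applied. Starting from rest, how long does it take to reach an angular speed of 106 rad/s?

t ≈ 29.7 s

I = ½MR² = (1/2)(15.2)(0.676)² = 3.473 kg·m².
α = τ/I = 12.4/3.473 = 3.570 rad/s².
ω = αt ⇒ t = ω/α = 106/3.570 = 29.69 s.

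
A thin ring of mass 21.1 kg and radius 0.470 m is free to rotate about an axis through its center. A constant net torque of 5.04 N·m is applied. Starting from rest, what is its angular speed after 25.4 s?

I = MR² = (21.1)(0.470)² = 4.661 kg·m².
α = τ/I = 5.04/4.661 = 1.081 rad/s².
ω = ω₀ + αt = 0 + (1.081)(25.4) = 27.47 rad/s.

ω ≈ 27.5 rad/s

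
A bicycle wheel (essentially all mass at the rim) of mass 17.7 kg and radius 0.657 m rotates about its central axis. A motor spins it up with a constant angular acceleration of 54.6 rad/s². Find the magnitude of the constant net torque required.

I = MR² = (17.7)(0.657)² = 7.640 kg·m².
τ = Iα = (7.640)(54.60) = 417.2 N·m.

τ ≈ 417 N·m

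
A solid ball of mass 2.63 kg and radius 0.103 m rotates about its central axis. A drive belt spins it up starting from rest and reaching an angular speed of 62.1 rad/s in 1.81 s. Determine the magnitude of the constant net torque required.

I = (2/5)MR² = (2/5)(2.63)(0.103)² = 0.01116 kg·m².
α = Δω/Δt = (62.1 − 0)/1.81 = 34.31 rad/s².
τ = Iα = (0.01116)(34.31) = 0.3829 N·m.

τ ≈ 0.383 N·m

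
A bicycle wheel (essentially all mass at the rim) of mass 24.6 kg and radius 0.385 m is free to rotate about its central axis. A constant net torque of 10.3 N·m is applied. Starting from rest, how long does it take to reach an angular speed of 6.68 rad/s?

I = MR² = (24.6)(0.385)² = 3.646 kg·m².
α = τ/I = 10.3/3.646 = 2.825 rad/s².
ω = αt ⇒ t = ω/α = 6.68/2.825 = 2.365 s.

t ≈ 2.36 s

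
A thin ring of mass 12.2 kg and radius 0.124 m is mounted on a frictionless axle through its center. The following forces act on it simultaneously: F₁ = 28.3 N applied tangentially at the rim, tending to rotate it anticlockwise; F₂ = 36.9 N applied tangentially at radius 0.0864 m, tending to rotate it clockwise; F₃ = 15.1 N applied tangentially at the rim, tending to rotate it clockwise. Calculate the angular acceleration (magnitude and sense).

I = MR² = (12.2)(0.124)² = 0.1876 kg·m².
Taking anticlockwise as positive: τ₁ = +(28.3)(0.124) = +3.509 N·m; τ₂ = −(36.9)(0.0864) = −3.188 N·m; τ₃ = −(15.1)(0.124) = −1.872 N·m.
Net torque τ = -1.551 N·m.
α = τ/I = -1.551/0.1876 = -8.270 rad/s².

α ≈ 8.27 rad/s², clockwise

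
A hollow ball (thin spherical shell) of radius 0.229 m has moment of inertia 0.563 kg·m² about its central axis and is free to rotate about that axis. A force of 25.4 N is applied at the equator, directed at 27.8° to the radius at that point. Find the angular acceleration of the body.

α ≈ 4.82 rad/s²

Only the tangential component produces torque: τ = F R sinθ = (25.4)(0.229) sin 27.8° = 2.713 N·m.
From τ = Iα: α = 2.713/0.5630 = 4.818 rad/s².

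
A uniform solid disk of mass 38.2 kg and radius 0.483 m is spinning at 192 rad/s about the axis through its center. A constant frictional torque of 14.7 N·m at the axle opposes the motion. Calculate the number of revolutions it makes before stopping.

≈ 889 revolutions

I = ½MR² = (1/2)(38.2)(0.483)² = 4.456 kg·m².
The net torque has magnitude 14.7 N·m, opposing ω.
|α| = τ/I = 14.70/4.456 = 3.299 rad/s² (deceleration).
ω² = ω₀² − 2|α|θ with ω = 0 ⇒ θ = ω₀²/(2|α|) = 5587 rad = 889.2 rev.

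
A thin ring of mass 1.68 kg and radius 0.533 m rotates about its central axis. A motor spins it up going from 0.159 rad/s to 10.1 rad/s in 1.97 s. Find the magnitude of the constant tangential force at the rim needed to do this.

I = MR² = (1.68)(0.533)² = 0.4773 kg·m².
α = Δω/Δt = (10.1 − 0.159)/1.97 = 5.046 rad/s².
The required torque is τ = Iα = (0.4773)(5.046) = 2.408 N·m.
A tangential force at the rim gives τ = FR, so F = τ/R = 2.408/0.533 = 4.519 N.

F ≈ 4.52 N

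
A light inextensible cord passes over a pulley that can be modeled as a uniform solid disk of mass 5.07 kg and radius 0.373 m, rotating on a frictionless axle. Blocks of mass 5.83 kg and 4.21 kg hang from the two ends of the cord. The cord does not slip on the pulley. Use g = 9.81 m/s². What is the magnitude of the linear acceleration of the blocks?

I = ½MR² = (1/2)(5.07)(0.373)² = 0.3527 kg·m².
Heavier block: m₁g − T₁ = m₁a. Lighter block: T₂ − m₂g = m₂a.
Pulley: (T₁ − T₂)R = Iα = I(a/R), so T₁ − T₂ = (I/R²)a = (1/2)M_p a = 2.535·a.
Adding the three: (m₁ − m₂)g = (m₁ + m₂ + 2.535)a, so a = (5.83 − 4.21)(9.81)/(5.83 + 4.21 + 2.535) = 1.264 m/s².

a ≈ 1.26 m/s²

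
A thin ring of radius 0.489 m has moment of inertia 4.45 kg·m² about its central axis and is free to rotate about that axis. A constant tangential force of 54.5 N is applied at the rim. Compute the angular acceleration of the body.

τ = F R = (54.5)(0.489) = 26.65 N·m.
From τ = Iα: α = 26.65/4.450 = 5.989 rad/s².

α ≈ 5.99 rad/s²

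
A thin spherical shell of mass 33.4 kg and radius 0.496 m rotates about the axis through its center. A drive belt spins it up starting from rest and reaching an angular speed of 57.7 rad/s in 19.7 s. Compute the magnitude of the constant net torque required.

I = (2/3)MR² = (2/3)(33.4)(0.496)² = 5.478 kg·m².
α = Δω/Δt = (57.7 − 0)/19.7 = 2.929 rad/s².
τ = Iα = (5.478)(2.929) = 16.04 N·m.

τ ≈ 16.0 N·m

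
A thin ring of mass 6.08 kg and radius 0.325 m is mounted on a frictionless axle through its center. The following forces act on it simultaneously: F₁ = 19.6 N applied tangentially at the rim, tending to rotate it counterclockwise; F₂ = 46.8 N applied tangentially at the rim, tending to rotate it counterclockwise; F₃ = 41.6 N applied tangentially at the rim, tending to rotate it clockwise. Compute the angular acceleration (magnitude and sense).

I = MR² = (6.08)(0.325)² = 0.6422 kg·m².
Taking counterclockwise as positive: τ₁ = +(19.6)(0.325) = +6.370 N·m; τ₂ = +(46.8)(0.325) = +15.21 N·m; τ₃ = −(41.6)(0.325) = −13.52 N·m.
Net torque τ = 8.060 N·m.
α = τ/I = 8.060/0.6422 = 12.55 rad/s².

α ≈ 12.6 rad/s², counterclockwise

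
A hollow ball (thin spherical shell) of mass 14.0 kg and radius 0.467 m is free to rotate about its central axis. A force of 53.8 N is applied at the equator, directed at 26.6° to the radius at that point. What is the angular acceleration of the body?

I = (2/3)MR² = (2/3)(14.0)(0.467)² = 2.035 kg·m².
Only the tangential component produces torque: τ = F R sinθ = (53.8)(0.467) sin 26.6° = 11.25 N·m.
From τ = Iα: α = 11.25/2.035 = 5.527 rad/s².

α ≈ 5.53 rad/s²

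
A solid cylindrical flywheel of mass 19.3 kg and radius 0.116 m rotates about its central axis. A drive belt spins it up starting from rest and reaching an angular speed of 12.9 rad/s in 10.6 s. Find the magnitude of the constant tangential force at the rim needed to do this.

F ≈ 1.36 N

I = ½MR² = (1/2)(19.3)(0.116)² = 0.1299 kg·m².
α = Δω/Δt = (12.9 − 0)/10.6 = 1.217 rad/s².
The required torque is τ = Iα = (0.1299)(1.217) = 0.1580 N·m.
A tangential force at the rim gives τ = FR, so F = τ/R = 0.1580/0.116 = 1.362 N.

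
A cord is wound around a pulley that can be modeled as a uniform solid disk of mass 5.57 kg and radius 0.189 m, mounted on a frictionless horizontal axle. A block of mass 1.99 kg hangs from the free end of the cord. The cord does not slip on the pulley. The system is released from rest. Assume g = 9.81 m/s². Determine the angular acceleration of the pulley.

I = ½MR² = (1/2)(5.57)(0.189)² = 0.09948 kg·m².
Block: mg − T = ma. Pulley: TR = Iα. No-slip: a = αR, so T = (I/R²)a = 2.785·a.
Then mg = (m + 2.785)a, so a = (1.99)(9.81)/(1.99 + 2.785) = 4.088 m/s².
α = a/R = 4.088/0.189 = 21.63 rad/s².

α ≈ 21.6 rad/s²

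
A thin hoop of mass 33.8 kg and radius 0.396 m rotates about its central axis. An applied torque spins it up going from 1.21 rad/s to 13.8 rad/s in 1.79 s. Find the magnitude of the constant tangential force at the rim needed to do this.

F ≈ 94.1 N

I = MR² = (33.8)(0.396)² = 5.300 kg·m².
α = Δω/Δt = (13.8 − 1.21)/1.79 = 7.034 rad/s².
The required torque is τ = Iα = (5.300)(7.034) = 37.28 N·m.
A tangential force at the rim gives τ = FR, so F = τ/R = 37.28/0.396 = 94.14 N.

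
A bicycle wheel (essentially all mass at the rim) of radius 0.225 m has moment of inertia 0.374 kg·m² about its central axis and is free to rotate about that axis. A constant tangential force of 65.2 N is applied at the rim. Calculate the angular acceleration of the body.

α ≈ 39.2 rad/s²

τ = F R = (65.2)(0.225) = 14.67 N·m.
From τ = Iα: α = 14.67/0.3740 = 39.22 rad/s².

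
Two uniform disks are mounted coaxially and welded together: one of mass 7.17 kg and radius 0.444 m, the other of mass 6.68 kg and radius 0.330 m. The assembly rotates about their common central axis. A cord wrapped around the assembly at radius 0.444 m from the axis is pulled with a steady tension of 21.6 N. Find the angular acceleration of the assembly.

I = ½M₁R₁² + ½M₂R₂² = ½(7.17)(0.444)² + ½(6.68)(0.330)² = 1.070 kg·m².
τ = F r = (21.6)(0.444) = 9.590 N·m.
α = τ/I = 9.590/1.070 = 8.959 rad/s².

α ≈ 8.96 rad/s²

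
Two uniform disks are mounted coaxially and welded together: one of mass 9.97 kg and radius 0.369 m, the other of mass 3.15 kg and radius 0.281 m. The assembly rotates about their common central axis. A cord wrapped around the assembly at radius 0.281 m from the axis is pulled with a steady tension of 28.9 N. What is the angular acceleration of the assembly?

I = ½M₁R₁² + ½M₂R₂² = ½(9.97)(0.369)² + ½(3.15)(0.281)² = 0.8031 kg·m².
τ = F r = (28.9)(0.281) = 8.121 N·m.
α = τ/I = 8.121/0.8031 = 10.11 rad/s².

α ≈ 10.1 rad/s²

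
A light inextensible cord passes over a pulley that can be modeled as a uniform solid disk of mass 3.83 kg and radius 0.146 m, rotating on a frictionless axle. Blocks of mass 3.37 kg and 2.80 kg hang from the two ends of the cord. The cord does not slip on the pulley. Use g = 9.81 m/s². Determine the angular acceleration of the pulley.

α ≈ 4.74 rad/s²

I = ½MR² = (1/2)(3.83)(0.146)² = 0.04082 kg·m².
Heavier block: m₁g − T₁ = m₁a. Lighter block: T₂ − m₂g = m₂a.
Pulley: (T₁ − T₂)R = Iα = I(a/R), so T₁ − T₂ = (I/R²)a = (1/2)M_p a = 1.915·a.
Adding the three: (m₁ − m₂)g = (m₁ + m₂ + 1.915)a, so a = (3.37 − 2.80)(9.81)/(3.37 + 2.80 + 1.915) = 0.6916 m/s².
α = a/R = 0.6916/0.146 = 4.737 rad/s².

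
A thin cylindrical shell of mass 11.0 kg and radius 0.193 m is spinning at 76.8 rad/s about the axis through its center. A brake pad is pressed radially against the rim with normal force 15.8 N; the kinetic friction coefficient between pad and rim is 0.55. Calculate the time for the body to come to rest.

I = MR² = (11.0)(0.193)² = 0.4097 kg·m².
Friction force f = μN = (0.55)(15.8) = 8.690 N at the rim; torque magnitude τ = fR = 1.677 N·m, opposing ω.
|α| = τ/I = 1.677/0.4097 = 4.093 rad/s² (deceleration).
0 = ω₀ − |α|t ⇒ t = ω₀/|α| = 76.8/4.093 = 18.76 s.

t ≈ 18.8 s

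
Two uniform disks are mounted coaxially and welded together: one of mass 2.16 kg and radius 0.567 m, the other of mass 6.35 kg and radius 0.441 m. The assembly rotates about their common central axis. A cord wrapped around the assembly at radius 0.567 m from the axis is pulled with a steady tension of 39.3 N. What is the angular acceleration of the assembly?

I = ½M₁R₁² + ½M₂R₂² = ½(2.16)(0.567)² + ½(6.35)(0.441)² = 0.9647 kg·m².
τ = F r = (39.3)(0.567) = 22.28 N·m.
α = τ/I = 22.28/0.9647 = 23.10 rad/s².

α ≈ 23.1 rad/s²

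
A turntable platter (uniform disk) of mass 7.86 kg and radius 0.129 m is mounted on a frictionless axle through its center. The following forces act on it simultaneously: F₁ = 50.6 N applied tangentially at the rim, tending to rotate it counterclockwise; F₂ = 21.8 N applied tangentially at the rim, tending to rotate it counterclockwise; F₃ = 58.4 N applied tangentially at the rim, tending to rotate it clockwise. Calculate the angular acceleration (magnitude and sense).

α ≈ 27.6 rad/s², counterclockwise

I = ½MR² = (1/2)(7.86)(0.129)² = 0.06540 kg·m².
Taking counterclockwise as positive: τ₁ = +(50.6)(0.129) = +6.527 N·m; τ₂ = +(21.8)(0.129) = +2.812 N·m; τ₃ = −(58.4)(0.129) = −7.534 N·m.
Net torque τ = 1.806 N·m.
α = τ/I = 1.806/0.06540 = 27.62 rad/s².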